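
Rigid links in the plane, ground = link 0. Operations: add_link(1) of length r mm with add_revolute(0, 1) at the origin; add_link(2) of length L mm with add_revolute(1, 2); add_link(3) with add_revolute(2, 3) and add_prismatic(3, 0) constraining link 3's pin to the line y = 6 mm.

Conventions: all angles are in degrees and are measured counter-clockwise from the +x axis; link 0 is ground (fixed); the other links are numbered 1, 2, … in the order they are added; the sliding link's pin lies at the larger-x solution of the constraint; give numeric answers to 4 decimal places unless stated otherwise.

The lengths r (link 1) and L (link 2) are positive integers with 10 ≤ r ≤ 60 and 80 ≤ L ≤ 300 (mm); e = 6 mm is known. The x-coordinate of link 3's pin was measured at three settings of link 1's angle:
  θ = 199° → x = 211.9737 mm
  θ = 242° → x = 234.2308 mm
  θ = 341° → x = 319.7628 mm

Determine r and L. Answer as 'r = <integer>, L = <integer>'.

constraint per measurement: (x − r cos θ)² + (r sin θ − e)² = L²
subtracting the θ₁ and θ₂ equations cancels the r² and L² terms:
r = (x₁² − x₂²) / (2[(x₁cos θ₁ + e sin θ₁) − (x₂cos θ₂ + e sin θ₂)]) = 56.9999 → r = 57
L² = (x₁ − r cos θ₁)² + (r sin θ₁ − e)² = 71288.9962 → L = 267.0000 → L = 267
check at θ₃=341°: x = 319.7628 (printed 319.7628) ✓

r = 57, L = 267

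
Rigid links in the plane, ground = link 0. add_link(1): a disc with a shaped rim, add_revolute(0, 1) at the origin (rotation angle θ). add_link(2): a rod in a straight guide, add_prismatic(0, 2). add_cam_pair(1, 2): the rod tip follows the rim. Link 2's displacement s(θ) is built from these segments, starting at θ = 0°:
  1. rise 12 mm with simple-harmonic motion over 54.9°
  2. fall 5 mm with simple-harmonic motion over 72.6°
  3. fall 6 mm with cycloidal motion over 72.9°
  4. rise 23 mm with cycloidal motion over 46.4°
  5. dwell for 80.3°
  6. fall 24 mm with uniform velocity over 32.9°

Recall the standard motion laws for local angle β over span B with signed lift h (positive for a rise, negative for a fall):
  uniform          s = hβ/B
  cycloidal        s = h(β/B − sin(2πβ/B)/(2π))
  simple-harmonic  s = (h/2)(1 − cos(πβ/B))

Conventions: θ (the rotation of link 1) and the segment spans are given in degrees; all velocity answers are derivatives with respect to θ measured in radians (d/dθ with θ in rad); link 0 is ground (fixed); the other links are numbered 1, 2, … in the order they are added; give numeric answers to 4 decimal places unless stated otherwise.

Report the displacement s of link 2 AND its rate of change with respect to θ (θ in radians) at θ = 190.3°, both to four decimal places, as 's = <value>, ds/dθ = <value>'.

segment 1 (0° to 54.9°, simple-harmonic, h = 12) is passed completely: s = 0.0000 + (12) = 12.0000
segment 2 (54.9° to 127.5°, simple-harmonic, h = -5) is passed completely: s = 12.0000 + (-5) = 7.0000
θ = 190.3° falls in segment 3 (127.5° to 200.4°, cycloidal, h = -6): β = 190.3 − 127.5 = 62.8°, B = 72.9°; Δs = -6·(0.8615 − sin(2π·0.8615)/(2π)) = -5.8989; s = 7.0000 − 5.8989 = 1.1011
velocity in seg [127.5°–200.4°] (cycloidal), θ in radians: β = 62.8° = 1.0961 rad, B = 72.9° = 1.2723 rad; ds/dθ = (h/B)(1 − cos(2πβ/B)) = ((-6)/1.2723)(1 − cos(2π·0.8615)) = -1.676730 mm/rad

s = 1.1011, ds/dθ = -1.6767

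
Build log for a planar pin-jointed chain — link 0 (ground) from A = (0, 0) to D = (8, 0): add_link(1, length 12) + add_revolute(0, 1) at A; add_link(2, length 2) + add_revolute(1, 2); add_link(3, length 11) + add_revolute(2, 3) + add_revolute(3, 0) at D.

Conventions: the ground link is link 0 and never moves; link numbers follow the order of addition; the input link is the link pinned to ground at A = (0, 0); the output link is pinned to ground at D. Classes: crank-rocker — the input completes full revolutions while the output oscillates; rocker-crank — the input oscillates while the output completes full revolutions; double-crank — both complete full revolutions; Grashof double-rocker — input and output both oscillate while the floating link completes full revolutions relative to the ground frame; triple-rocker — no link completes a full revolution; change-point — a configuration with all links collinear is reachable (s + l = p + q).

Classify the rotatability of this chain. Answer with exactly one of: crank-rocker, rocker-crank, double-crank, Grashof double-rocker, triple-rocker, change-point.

lengths: ground=8, input=12, coupler=2, output=11
sorted: s=2 (shortest), l=12 (longest), p+q=19
s + l = 14 vs p + q = 19
s + l < p + q (Grashof) with shortest = coupler link → Grashof double-rocker

Grashof double-rocker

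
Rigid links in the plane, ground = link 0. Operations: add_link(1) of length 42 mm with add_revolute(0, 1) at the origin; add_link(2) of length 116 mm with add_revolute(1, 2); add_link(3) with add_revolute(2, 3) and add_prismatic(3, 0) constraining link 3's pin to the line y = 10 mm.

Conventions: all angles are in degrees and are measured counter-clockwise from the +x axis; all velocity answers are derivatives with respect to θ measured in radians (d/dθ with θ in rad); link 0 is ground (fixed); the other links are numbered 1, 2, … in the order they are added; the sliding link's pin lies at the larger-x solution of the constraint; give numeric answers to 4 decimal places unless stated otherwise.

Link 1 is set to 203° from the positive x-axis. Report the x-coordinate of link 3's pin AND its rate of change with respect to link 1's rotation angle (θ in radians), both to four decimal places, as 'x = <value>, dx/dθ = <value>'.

geometry: r = 42 mm, L = 116 mm, e = 10 mm
crank pin P = (r cos θ, r sin θ) = (-38.661204, -16.410707)
h = r sin θ − e = -16.410707 − 10 = -26.410707
x = r cos θ + √(L² − h²) = -38.661204 + 112.953418 = 74.292214
dx/dθ = −r sin θ − h·r cos θ/√(L² − h²) (θ in radians; h = -26.410707) = 7.370965

x = 74.2922, dx/dθ = 7.3710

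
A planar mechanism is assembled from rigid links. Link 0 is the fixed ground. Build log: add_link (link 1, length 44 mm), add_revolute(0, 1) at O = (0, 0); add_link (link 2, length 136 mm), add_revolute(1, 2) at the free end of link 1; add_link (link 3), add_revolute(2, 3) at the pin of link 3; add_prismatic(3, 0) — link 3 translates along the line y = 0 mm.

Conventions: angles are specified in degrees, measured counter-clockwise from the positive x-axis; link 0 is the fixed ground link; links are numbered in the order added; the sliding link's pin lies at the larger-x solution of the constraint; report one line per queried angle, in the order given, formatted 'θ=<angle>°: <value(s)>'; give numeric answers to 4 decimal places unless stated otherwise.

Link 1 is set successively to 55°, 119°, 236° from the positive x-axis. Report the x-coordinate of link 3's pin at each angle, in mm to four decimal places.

geometry: r = 44 mm, L = 136 mm, e = 0 mm
θ=55°: crank pin P = (r cos θ, r sin θ) = (25.237363, 36.042690)
θ=55°: h = r sin θ − e = 36.042690 − 0 = 36.042690
θ=55°: x = r cos θ + √(L² − h²) = 25.237363 + 131.137045 = 156.374408
θ=119°: crank pin P = (r cos θ, r sin θ) = (-21.331623, 38.483267)
θ=119°: h = r sin θ − e = 38.483267 − 0 = 38.483267
θ=119°: x = r cos θ + √(L² − h²) = -21.331623 + 130.441704 = 109.110081
θ=236°: crank pin P = (r cos θ, r sin θ) = (-24.604488, -36.477653)
θ=236°: h = r sin θ − e = -36.477653 − 0 = -36.477653
θ=236°: x = r cos θ + √(L² − h²) = -24.604488 + 131.016720 = 106.412232

θ=55°: 156.3744
θ=119°: 109.1101
θ=236°: 106.4122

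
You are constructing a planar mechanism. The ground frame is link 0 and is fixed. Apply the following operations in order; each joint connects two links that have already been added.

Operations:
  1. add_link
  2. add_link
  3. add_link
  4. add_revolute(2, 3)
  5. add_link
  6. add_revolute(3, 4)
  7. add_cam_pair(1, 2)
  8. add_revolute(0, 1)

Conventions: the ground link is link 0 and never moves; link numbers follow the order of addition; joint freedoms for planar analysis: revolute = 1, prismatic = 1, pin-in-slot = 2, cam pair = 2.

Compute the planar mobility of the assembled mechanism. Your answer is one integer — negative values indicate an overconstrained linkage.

ground; <1,0,0>
#1 <2,0,0>
#2 <3,0,0>
#3 <4,0,0>
R:2↔3 J1 <4,1,0>
#4 <5,1,0>
R:3↔4 J1 <5,2,0>
C:1↔2 J2 <5,2,1>
R:0↔1 J1 <5,3,1>
3×4 − 2×3 − 1×1 = 5

M = 5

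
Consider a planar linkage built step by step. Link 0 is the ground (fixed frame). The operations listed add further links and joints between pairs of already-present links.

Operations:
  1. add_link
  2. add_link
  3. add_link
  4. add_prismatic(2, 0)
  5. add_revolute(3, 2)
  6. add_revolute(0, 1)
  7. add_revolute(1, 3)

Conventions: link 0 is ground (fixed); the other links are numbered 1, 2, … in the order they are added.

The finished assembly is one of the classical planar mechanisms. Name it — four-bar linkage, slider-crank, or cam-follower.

links: 4 (incl. ground); joints: 3 revolute, 1 prismatic, 0 higher (cam) pair, forming one closed loop
4 links, 3 revolutes + 1 prismatic in one loop → slider-crank

slider-crank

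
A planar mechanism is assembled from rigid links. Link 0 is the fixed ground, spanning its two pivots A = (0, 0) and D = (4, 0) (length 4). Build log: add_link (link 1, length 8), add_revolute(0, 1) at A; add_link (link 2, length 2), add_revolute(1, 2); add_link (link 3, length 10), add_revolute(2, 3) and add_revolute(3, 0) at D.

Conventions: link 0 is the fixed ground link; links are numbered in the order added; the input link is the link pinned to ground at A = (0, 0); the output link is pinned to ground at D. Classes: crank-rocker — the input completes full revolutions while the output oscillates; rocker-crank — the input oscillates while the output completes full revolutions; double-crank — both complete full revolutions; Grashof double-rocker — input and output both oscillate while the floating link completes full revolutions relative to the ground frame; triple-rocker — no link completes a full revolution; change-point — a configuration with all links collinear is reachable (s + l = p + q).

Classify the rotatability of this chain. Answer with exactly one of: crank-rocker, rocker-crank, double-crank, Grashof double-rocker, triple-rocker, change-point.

lengths: ground=4, input=8, coupler=2, output=10
sorted: s=2 (shortest), l=10 (longest), p+q=12
s + l = 12 vs p + q = 12
s + l = p + q → change-point (collinear configuration reachable)

change-point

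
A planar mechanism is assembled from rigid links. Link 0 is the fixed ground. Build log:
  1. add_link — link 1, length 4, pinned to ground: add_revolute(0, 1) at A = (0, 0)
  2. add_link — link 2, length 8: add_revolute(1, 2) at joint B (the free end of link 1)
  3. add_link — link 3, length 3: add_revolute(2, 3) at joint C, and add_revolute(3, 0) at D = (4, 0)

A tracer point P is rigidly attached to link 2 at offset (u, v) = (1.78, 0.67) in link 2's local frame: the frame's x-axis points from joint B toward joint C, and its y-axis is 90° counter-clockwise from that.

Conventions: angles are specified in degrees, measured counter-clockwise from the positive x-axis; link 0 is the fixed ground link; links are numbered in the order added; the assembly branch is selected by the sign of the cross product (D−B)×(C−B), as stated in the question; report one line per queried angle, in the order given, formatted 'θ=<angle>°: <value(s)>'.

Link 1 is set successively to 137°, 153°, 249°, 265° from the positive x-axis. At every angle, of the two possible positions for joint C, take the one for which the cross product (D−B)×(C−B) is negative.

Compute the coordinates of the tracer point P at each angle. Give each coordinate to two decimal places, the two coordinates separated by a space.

A=(0,0), D=(4.00,0)
θ=137°: B = A + 4.00·(cos137°, sin137°) = (-2.9254, 2.7280)
θ=137°: |BD| = 7.4433
θ=137°: circle(B,8.00) ∩ circle(D,3.00): a=7.4162, h=2.9999
θ=137°:   candidates: C₊=(5.0743,2.8011) cross=22.329; C₋=(2.8753,-2.7812) cross=-22.329
θ=137°:   branch - wants cross < 0 → take C=(2.8753,-2.7812) (cross=-22.329)
θ=137°: ex = (C−B)/|BC| = (0.7251,-0.6887); ey = (0.6887,0.7251)
θ=137°: P = B + 1.78·ex + 0.67·ey = (-1.1734,1.9880)
θ=153°: B = A + 4.00·(cos153°, sin153°) = (-3.5640, 1.8160)
θ=153°: |BD| = 7.7790
θ=153°: circle(B,8.00) ∩ circle(D,3.00): a=7.4247, h=2.9790
θ=153°:   candidates: C₊=(4.3509,2.9794) cross=23.174; C₋=(2.9601,-2.8140) cross=-23.174
θ=153°:   branch - wants cross < 0 → take C=(2.9601,-2.8140) (cross=-23.174)
θ=153°: ex = (C−B)/|BC| = (0.8155,-0.5787); ey = (0.5787,0.8155)
θ=153°: P = B + 1.78·ex + 0.67·ey = (-1.7247,1.3322)
θ=249°: B = A + 4.00·(cos249°, sin249°) = (-1.4335, -3.7343)
θ=249°: |BD| = 6.5930
θ=249°: circle(B,8.00) ∩ circle(D,3.00): a=7.4676, h=2.8697
θ=249°:   candidates: C₊=(3.0954,2.8604) cross=18.920; C₋=(6.3462,-1.8696) cross=-18.920
θ=249°:   branch - wants cross < 0 → take C=(6.3462,-1.8696) (cross=-18.920)
θ=249°: ex = (C−B)/|BC| = (0.9725,0.2331); ey = (-0.2331,0.9725)
θ=249°: P = B + 1.78·ex + 0.67·ey = (0.1413,-2.6679)
θ=265°: B = A + 4.00·(cos265°, sin265°) = (-0.3486, -3.9848)
θ=265°: |BD| = 5.8982
θ=265°: circle(B,8.00) ∩ circle(D,3.00): a=7.6115, h=2.4626
θ=265°:   candidates: C₊=(3.5995,2.9731) cross=14.525; C₋=(6.9269,-0.6581) cross=-14.525
θ=265°:   branch - wants cross < 0 → take C=(6.9269,-0.6581) (cross=-14.525)
θ=265°: ex = (C−B)/|BC| = (0.9094,0.4158); ey = (-0.4158,0.9094)
θ=265°: P = B + 1.78·ex + 0.67·ey = (0.9916,-2.6353)

θ=137°: -1.17 1.99
θ=153°: -1.72 1.33
θ=249°: 0.14 -2.67
θ=265°: 0.99 -2.64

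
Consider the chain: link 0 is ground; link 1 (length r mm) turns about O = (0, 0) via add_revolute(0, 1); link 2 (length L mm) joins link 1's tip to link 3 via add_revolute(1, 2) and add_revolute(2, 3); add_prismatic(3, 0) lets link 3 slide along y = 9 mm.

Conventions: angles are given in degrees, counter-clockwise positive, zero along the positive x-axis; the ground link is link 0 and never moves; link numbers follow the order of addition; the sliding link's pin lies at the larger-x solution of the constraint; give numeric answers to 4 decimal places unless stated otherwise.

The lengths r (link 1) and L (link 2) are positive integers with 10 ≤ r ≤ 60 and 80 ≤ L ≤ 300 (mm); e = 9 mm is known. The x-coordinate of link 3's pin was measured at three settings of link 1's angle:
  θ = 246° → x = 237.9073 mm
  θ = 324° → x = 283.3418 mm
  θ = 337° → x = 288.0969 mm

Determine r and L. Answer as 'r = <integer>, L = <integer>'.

constraint per measurement: (x − r cos θ)² + (r sin θ − e)² = L²
subtracting the θ₁ and θ₂ equations cancels the r² and L² terms:
r = (x₁² − x₂²) / (2[(x₁cos θ₁ + e sin θ₁) − (x₂cos θ₂ + e sin θ₂)]) = 36.0001 → r = 36
L² = (x₁ − r cos θ₁)² + (r sin θ₁ − e)² = 65535.9852 → L = 256.0000 → L = 256
check at θ₃=337°: x = 288.0969 (printed 288.0969) ✓

r = 36, L = 256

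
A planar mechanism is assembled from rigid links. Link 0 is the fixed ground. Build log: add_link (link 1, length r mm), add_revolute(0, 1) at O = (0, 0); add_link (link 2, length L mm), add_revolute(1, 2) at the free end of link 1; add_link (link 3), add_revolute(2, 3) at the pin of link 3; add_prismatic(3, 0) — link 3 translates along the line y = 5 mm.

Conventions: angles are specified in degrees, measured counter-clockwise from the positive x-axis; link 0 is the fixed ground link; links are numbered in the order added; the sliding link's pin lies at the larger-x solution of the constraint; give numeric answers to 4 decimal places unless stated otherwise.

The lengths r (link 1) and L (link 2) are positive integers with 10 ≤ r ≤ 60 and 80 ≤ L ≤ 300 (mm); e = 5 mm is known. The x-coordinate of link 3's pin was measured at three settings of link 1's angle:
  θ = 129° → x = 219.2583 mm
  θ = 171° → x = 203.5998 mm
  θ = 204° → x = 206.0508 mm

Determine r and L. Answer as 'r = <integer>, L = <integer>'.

constraint per measurement: (x − r cos θ)² + (r sin θ − e)² = L²
subtracting the θ₁ and θ₂ equations cancels the r² and L² terms:
r = (x₁² − x₂²) / (2[(x₁cos θ₁ + e sin θ₁) − (x₂cos θ₂ + e sin θ₂)]) = 50.0002 → r = 50
L² = (x₁ − r cos θ₁)² + (r sin θ₁ − e)² = 64009.0010 → L = 253.0000 → L = 253
check at θ₃=204°: x = 206.0508 (printed 206.0508) ✓

r = 50, L = 253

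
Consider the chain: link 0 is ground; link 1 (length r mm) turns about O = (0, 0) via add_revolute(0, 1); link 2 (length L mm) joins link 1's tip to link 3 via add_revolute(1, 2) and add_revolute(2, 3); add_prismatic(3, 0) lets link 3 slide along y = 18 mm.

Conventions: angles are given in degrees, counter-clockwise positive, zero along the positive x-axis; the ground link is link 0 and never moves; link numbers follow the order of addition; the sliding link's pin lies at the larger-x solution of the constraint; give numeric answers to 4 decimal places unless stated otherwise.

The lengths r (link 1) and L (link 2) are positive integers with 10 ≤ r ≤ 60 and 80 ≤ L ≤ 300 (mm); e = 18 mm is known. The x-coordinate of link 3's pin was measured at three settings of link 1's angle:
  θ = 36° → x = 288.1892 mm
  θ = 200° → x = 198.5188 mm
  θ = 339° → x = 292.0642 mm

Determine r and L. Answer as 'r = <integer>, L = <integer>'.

constraint per measurement: (x − r cos θ)² + (r sin θ − e)² = L²
subtracting the θ₁ and θ₂ equations cancels the r² and L² terms:
r = (x₁² − x₂²) / (2[(x₁cos θ₁ + e sin θ₁) − (x₂cos θ₂ + e sin θ₂)]) = 50.0000 → r = 50
L² = (x₁ − r cos θ₁)² + (r sin θ₁ − e)² = 61504.0055 → L = 248.0000 → L = 248
check at θ₃=339°: x = 292.0642 (printed 292.0642) ✓

r = 50, L = 248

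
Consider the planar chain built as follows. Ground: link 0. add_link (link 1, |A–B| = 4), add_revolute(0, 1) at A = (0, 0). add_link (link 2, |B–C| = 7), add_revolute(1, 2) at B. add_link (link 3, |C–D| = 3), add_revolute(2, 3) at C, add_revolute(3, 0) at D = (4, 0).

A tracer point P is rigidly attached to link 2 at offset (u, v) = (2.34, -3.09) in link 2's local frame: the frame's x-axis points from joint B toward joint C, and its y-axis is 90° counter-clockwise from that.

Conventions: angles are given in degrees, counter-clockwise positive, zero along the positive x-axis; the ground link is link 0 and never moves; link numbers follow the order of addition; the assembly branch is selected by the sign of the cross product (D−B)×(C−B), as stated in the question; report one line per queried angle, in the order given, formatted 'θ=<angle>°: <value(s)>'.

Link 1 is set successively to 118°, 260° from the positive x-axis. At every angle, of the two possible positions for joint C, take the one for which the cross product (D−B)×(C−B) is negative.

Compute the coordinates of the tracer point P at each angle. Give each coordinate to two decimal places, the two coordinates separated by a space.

A=(0,0), D=(4.00,0)
θ=118°: B = A + 4.00·(cos118°, sin118°) = (-1.8779, 3.5318)
θ=118°: |BD| = 6.8573
θ=118°: circle(B,7.00) ∩ circle(D,3.00): a=6.3453, h=2.9560
θ=118°:   candidates: C₊=(5.0835,2.7975) cross=20.270; C₋=(2.0386,-2.2700) cross=-20.270
θ=118°:   branch - wants cross < 0 → take C=(2.0386,-2.2700) (cross=-20.270)
θ=118°: ex = (C−B)/|BC| = (0.5595,-0.8288); ey = (0.8288,0.5595)
θ=118°: P = B + 2.34·ex + -3.09·ey = (-3.1297,-0.1365)
θ=260°: B = A + 4.00·(cos260°, sin260°) = (-0.6946, -3.9392)
θ=260°: |BD| = 6.1284
θ=260°: circle(B,7.00) ∩ circle(D,3.00): a=6.3277, h=2.9934
θ=260°:   candidates: C₊=(2.2286,2.4212) cross=18.344; C₋=(6.0768,-2.1649) cross=-18.344
θ=260°:   branch - wants cross < 0 → take C=(6.0768,-2.1649) (cross=-18.344)
θ=260°: ex = (C−B)/|BC| = (0.9673,0.2535); ey = (-0.2535,0.9673)
θ=260°: P = B + 2.34·ex + -3.09·ey = (2.3522,-6.3352)

θ=118°: -3.13 -0.14
θ=260°: 2.35 -6.34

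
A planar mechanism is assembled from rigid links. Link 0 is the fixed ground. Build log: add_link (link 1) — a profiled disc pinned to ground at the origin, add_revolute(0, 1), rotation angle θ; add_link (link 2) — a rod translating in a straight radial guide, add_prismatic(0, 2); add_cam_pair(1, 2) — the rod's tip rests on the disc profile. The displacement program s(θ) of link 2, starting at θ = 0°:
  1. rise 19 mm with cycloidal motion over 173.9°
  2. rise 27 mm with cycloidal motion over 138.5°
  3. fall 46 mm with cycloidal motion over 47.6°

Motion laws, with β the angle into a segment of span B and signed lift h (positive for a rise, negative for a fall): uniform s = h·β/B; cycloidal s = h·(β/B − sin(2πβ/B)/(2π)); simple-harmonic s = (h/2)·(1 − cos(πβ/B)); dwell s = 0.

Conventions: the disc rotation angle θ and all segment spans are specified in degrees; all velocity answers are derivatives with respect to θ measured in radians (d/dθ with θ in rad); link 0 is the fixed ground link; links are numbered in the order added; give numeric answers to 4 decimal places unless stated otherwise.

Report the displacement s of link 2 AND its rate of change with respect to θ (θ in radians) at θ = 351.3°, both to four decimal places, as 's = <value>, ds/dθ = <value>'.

seg 1 [0°–173.9°] cycloidal, h=19: full span → s += 19 → s = 19.0000
seg 2 [173.9°–312.4°] cycloidal, h=27: full span → s += 27 → s = 46.0000
seg 3 [312.4°–360°] cycloidal, h=-46: θ=351.3° here. β=38.9, B=47.6. -46·(0.8172 − sin(2π·0.8172)/(2π)) = -44.2701 → s = 1.7299
velocity in seg [312.4°–360°] (cycloidal), θ in radians: β = 38.9° = 0.6789 rad, B = 47.6° = 0.8308 rad; ds/dθ = (h/B)(1 − cos(2πβ/B)) = ((-46)/0.8308)(1 − cos(2π·0.8172)) = -32.671004 mm/rad

s = 1.7299, ds/dθ = -32.6710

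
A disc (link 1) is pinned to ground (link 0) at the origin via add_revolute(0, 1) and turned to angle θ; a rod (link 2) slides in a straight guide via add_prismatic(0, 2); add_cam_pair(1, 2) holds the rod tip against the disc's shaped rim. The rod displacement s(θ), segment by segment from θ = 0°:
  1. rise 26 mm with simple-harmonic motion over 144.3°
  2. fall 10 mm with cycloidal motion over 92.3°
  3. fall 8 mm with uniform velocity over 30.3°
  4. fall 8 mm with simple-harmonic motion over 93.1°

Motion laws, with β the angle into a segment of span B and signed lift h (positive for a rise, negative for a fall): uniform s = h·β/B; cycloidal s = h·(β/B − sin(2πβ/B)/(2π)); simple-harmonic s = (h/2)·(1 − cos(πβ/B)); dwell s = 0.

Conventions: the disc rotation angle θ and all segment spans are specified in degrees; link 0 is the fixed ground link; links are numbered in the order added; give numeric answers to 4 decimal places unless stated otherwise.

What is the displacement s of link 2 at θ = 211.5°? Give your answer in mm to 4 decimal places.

segment 1 (0° to 144.3°, simple-harmonic, h = 26) is passed completely: s = 0.0000 + (26) = 26.0000
θ = 211.5° falls in segment 2 (144.3° to 236.6°, cycloidal, h = -10): β = 211.5 − 144.3 = 67.2°, B = 92.3°; Δs = -10·(0.7281 − sin(2π·0.7281)/(2π)) = -8.8571; s = 26.0000 − 8.8571 = 17.1429

17.1429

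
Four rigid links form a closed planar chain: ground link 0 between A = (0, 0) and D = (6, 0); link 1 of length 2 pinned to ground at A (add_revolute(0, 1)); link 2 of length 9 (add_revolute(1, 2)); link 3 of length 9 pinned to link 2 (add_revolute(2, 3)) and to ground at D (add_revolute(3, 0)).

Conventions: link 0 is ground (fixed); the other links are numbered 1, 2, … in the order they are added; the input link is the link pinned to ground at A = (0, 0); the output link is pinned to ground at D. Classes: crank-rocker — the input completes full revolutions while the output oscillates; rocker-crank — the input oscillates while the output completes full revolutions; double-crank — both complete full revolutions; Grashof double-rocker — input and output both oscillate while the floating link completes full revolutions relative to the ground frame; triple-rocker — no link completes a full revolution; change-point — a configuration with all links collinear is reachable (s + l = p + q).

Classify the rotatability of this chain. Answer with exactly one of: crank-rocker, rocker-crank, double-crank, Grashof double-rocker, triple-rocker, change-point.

lengths: ground=6, input=2, coupler=9, output=9
sorted: s=2 (shortest), l=9 (longest), p+q=15
s + l = 11 vs p + q = 15
s + l < p + q (Grashof) with shortest = input link → crank-rocker

crank-rocker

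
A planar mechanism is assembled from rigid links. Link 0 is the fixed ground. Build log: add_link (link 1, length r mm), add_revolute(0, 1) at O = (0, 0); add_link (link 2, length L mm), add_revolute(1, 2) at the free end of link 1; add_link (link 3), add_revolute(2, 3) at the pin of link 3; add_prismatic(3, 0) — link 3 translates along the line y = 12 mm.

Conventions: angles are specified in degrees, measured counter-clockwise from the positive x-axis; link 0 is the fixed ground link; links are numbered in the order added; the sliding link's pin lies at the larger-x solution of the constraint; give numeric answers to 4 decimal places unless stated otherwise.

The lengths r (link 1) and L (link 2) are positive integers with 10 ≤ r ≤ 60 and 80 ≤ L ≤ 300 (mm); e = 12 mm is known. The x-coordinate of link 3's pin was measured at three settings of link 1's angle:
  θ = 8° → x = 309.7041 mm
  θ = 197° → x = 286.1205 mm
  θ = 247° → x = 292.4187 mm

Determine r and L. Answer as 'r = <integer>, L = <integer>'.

constraint per measurement: (x − r cos θ)² + (r sin θ − e)² = L²
subtracting the θ₁ and θ₂ equations cancels the r² and L² terms:
r = (x₁² − x₂²) / (2[(x₁cos θ₁ + e sin θ₁) − (x₂cos θ₂ + e sin θ₂)]) = 12.0000 → r = 12
L² = (x₁ − r cos θ₁)² + (r sin θ₁ − e)² = 88803.9858 → L = 298.0000 → L = 298
check at θ₃=247°: x = 292.4187 (printed 292.4187) ✓

r = 12, L = 298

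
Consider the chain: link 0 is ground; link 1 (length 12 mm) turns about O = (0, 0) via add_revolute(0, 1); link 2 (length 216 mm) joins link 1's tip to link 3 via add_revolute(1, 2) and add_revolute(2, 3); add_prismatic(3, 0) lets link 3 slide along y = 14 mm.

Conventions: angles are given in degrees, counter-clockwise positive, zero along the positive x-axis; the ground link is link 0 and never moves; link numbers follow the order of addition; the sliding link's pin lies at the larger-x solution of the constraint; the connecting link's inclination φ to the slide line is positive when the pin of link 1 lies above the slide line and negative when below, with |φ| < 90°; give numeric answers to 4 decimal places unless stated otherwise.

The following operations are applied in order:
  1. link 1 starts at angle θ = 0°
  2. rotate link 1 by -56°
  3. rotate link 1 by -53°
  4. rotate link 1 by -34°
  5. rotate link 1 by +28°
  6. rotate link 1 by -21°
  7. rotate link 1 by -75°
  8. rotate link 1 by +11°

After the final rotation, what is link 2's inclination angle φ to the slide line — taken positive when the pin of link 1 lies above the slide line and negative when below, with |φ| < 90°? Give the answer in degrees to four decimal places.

geometry: r = 12 mm, L = 216 mm, e = 14 mm; θ starts at 0°
rotate link 1 by -56°: θ ← 0° -56° = -56°
rotate link 1 by -53°: θ ← -56° -53° = -109°
rotate link 1 by -34°: θ ← -109° -34° = -143°
rotate link 1 by +28°: θ ← -143° +28° = -115°
rotate link 1 by -21°: θ ← -115° -21° = -136°
rotate link 1 by -75°: θ ← -136° -75° = -211°
rotate link 1 by +11°: θ ← -211° +11° = -200°
h = r sin θ − e = 4.104242 − 14 = -9.895758
sin φ = h / L = -9.895758 / 216 = -0.04581370
φ = arcsin(-0.04581370) = -2.625851°

-2.6259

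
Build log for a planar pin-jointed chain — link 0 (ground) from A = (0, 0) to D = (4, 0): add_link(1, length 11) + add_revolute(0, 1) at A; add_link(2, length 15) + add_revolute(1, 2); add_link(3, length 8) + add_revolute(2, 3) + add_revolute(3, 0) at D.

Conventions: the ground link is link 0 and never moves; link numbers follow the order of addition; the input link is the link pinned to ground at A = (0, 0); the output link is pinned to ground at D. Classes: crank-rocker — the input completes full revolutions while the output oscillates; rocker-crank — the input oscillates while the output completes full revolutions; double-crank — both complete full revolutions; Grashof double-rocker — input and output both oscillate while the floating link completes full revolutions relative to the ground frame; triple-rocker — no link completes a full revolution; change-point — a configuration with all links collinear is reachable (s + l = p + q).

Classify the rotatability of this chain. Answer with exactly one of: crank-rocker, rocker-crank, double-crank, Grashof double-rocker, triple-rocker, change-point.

lengths: ground=4, input=11, coupler=15, output=8
sorted: s=4 (shortest), l=15 (longest), p+q=19
s + l = 19 vs p + q = 19
s + l = p + q → change-point (collinear configuration reachable)

change-point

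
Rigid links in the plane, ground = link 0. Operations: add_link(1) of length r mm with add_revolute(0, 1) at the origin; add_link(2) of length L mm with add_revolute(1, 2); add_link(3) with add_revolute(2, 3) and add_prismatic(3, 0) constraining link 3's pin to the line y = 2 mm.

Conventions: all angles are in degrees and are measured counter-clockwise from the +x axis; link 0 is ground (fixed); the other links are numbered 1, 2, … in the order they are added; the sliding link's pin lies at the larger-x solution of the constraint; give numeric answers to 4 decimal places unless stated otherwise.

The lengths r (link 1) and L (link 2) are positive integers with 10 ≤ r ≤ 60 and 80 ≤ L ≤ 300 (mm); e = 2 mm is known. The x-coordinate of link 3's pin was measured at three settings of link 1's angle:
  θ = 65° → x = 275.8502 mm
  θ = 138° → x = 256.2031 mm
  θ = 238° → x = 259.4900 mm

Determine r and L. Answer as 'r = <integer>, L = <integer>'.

constraint per measurement: (x − r cos θ)² + (r sin θ − e)² = L²
subtracting the θ₁ and θ₂ equations cancels the r² and L² terms:
r = (x₁² − x₂²) / (2[(x₁cos θ₁ + e sin θ₁) − (x₂cos θ₂ + e sin θ₂)]) = 17.0000 → r = 17
L² = (x₁ − r cos θ₁)² + (r sin θ₁ − e)² = 72361.0066 → L = 269.0000 → L = 269
check at θ₃=238°: x = 259.4900 (printed 259.4900) ✓

r = 17, L = 269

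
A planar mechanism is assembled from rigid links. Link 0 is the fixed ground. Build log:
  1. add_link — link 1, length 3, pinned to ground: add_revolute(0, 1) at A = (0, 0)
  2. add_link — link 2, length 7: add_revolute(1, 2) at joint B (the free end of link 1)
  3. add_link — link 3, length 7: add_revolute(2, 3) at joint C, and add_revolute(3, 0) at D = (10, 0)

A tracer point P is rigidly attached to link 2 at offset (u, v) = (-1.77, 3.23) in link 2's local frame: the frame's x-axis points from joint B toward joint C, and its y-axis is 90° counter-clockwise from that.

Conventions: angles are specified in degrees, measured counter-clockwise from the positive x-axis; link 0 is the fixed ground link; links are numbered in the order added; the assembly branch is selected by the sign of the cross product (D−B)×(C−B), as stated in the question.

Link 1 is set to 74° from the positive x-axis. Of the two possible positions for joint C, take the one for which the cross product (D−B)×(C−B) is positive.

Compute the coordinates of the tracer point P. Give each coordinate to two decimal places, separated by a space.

A=(0,0), D=(10.00,0)
B = A + 3.00·(cos74°, sin74°) = (0.8269, 2.8838)
|BD| = 9.6157
circle(B,7.00) ∩ circle(D,7.00): a=4.8079, h=5.0877
  candidates: C₊=(6.9393,6.2954) cross=48.922; C₋=(3.8876,-3.4116) cross=-48.922
  branch + wants cross > 0 → take C=(6.9393,6.2954) (cross=48.922)
ex = (C−B)/|BC| = (0.8732,0.4874); ey = (-0.4874,0.8732)
P = B + -1.77·ex + 3.23·ey = (-2.2929,4.8416)

-2.29 4.84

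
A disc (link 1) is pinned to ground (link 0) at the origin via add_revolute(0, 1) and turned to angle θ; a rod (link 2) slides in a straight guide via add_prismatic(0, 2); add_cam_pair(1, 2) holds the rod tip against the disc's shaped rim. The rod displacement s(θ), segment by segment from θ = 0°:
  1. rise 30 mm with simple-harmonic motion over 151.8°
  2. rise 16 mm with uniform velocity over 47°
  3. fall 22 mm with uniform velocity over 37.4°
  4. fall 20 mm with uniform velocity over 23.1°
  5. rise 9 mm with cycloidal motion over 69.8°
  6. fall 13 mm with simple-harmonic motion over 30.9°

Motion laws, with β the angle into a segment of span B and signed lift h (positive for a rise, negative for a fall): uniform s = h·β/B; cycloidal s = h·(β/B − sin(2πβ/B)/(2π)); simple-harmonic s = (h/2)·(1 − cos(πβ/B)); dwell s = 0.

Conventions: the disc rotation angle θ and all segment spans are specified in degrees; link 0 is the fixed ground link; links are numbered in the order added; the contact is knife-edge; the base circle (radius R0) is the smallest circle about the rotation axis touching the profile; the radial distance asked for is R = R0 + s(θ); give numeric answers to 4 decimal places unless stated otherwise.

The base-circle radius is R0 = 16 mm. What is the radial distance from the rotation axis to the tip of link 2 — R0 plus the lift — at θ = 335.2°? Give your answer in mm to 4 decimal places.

segment 1 (0° to 151.8°, simple-harmonic, h = 30) is passed completely: s = 0.0000 + (30) = 30.0000
segment 2 (151.8° to 198.8°, uniform, h = 16) is passed completely: s = 30.0000 + (16) = 46.0000
segment 3 (198.8° to 236.2°, uniform, h = -22) is passed completely: s = 46.0000 + (-22) = 24.0000
segment 4 (236.2° to 259.3°, uniform, h = -20) is passed completely: s = 24.0000 + (-20) = 4.0000
segment 5 (259.3° to 329.1°, cycloidal, h = 9) is passed completely: s = 4.0000 + (9) = 13.0000
θ = 335.2° falls in segment 6 (329.1° to 360°, simple-harmonic, h = -13): β = 335.2 − 329.1 = 6.1°, B = 30.9°; Δs = -13/2·(1 − cos(π·0.1974)) = -1.2105; s = 13.0000 − 1.2105 = 11.7895
R = R0 + s = 16 + 11.7895 = 27.7895

27.7895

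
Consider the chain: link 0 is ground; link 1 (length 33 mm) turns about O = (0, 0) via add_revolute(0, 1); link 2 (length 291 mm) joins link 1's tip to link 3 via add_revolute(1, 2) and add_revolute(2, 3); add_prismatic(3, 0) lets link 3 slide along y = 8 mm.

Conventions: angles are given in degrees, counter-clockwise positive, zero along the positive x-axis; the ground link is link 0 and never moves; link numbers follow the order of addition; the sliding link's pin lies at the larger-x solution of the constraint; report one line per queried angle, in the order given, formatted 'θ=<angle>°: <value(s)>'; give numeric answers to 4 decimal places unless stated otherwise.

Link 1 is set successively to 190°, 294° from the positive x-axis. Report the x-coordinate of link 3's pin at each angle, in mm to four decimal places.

geometry: r = 33 mm, L = 291 mm, e = 8 mm
θ=190°: crank pin P = (r cos θ, r sin θ) = (-32.498656, -5.730390)
θ=190°: h = r sin θ − e = -5.730390 − 8 = -13.730390
θ=190°: x = r cos θ + √(L² − h²) = -32.498656 + 290.675896 = 258.177240
θ=294°: crank pin P = (r cos θ, r sin θ) = (13.422309, -30.147000)
θ=294°: h = r sin θ − e = -30.147000 − 8 = -38.147000
θ=294°: x = r cos θ + √(L² − h²) = 13.422309 + 288.488832 = 301.911142

θ=190°: 258.1772
θ=294°: 301.9111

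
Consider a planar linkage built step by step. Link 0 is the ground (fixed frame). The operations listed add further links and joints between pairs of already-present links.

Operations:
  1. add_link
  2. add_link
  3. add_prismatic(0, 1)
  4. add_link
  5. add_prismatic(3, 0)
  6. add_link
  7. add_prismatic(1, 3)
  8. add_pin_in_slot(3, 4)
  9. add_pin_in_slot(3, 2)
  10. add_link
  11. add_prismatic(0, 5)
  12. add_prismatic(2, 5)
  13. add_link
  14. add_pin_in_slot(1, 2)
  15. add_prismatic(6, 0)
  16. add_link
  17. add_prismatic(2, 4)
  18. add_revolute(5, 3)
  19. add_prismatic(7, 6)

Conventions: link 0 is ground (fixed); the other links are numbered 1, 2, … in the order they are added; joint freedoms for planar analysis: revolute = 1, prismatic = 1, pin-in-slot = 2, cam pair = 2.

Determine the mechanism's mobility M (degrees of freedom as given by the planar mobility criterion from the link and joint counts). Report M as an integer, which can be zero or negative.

ground; <1,0,0>
#1 <2,0,0>
#2 <3,0,0>
P:0↔1 J1 <3,1,0>
#3 <4,1,0>
P:3↔0 J1 <4,2,0>
#4 <5,2,0>
P:1↔3 J1 <5,3,0>
PS:3↔4 J2 <5,3,1>
PS:3↔2 J2 <5,3,2>
#5 <6,3,2>
P:0↔5 J1 <6,4,2>
P:2↔5 J1 <6,5,2>
#6 <7,5,2>
PS:1↔2 J2 <7,5,3>
P:6↔0 J1 <7,6,3>
#7 <8,6,3>
P:2↔4 J1 <8,7,3>
R:5↔3 J1 <8,8,3>
P:7↔6 J1 <8,9,3>
3×7 − 2×9 − 1×3 = 0

M = 0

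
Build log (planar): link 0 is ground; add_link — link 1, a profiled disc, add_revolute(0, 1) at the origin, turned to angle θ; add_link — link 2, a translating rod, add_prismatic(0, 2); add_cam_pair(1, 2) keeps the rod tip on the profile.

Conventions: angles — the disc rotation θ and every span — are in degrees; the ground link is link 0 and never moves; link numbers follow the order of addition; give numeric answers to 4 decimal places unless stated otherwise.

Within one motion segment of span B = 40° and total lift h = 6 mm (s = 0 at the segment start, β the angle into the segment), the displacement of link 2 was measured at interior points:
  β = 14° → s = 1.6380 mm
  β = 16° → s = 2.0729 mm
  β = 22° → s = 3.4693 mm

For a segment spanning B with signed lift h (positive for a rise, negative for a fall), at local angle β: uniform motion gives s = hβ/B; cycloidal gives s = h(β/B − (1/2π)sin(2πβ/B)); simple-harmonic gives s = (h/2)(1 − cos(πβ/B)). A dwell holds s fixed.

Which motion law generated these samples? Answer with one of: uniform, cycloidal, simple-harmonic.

candidates at β/B = r: uniform s = h·r (linear in β); cycloidal s = h·(r − sin(2πr)/(2π)); simple-harmonic s = (h/2)(1 − cos(πr))
β=14°: printed 1.6380 | uniform 2.1000, cycloidal 1.3274, simple-harmonic 1.6380
β=16°: printed 2.0729 | uniform 2.4000, cycloidal 1.8387, simple-harmonic 2.0729
β=22°: printed 3.4693 | uniform 3.3000, cycloidal 3.5951, simple-harmonic 3.4693
only one law matches every sample → simple-harmonic

simple-harmonic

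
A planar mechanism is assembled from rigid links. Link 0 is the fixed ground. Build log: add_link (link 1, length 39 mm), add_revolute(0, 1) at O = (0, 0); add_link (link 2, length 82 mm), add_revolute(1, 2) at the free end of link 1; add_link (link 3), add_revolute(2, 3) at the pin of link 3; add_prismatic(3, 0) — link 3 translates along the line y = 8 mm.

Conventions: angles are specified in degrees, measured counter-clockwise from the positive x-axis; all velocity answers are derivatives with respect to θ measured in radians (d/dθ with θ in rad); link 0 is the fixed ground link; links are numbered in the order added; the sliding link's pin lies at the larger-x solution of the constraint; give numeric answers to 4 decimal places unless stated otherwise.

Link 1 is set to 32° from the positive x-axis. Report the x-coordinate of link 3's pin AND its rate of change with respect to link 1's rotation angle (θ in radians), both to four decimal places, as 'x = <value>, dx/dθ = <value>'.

geometry: r = 39 mm, L = 82 mm, e = 8 mm
crank pin P = (r cos θ, r sin θ) = (33.073876, 20.666851)
h = r sin θ − e = 20.666851 − 8 = 12.666851
x = r cos θ + √(L² − h²) = 33.073876 + 81.015745 = 114.089620
dx/dθ = −r sin θ − h·r cos θ/√(L² − h²) (θ in radians; h = 12.666851) = -25.837968

x = 114.0896, dx/dθ = -25.8380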